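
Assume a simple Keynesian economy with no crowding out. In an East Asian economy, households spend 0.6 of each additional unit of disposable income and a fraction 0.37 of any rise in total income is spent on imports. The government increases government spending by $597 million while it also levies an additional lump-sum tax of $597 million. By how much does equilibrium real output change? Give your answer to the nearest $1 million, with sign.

Expenditure multiplier = 1/(1 − c + m) = 1/(1 − 0.6 + 0.37) = 1/0.77 ≈ 1.299.
ΔG contributes k·ΔG = (+$597 million) / 0.77 ≈ +$775.3 million.
ΔT of +$597 million changes first-round spending by −c·ΔT = −$358.2 million, contributing k·(−c·ΔT) = (−$358.2 million) / 0.77 ≈ −$465.2 million.
Net ΔY = k(ΔG − c·ΔT) = (+$238.8 million) / 0.77 ≈ +$310 million.

+$310 million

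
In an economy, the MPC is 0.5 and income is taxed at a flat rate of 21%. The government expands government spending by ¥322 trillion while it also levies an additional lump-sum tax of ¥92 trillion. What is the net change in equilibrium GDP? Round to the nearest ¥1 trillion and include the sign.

Expenditure multiplier = 1/(1 − c(1−t)) = 1/(1 − 0.5×0.79) = 1/0.605 ≈ 1.653.
ΔG contributes k·ΔG = (+¥322 trillion) / 0.605 ≈ +¥532.2 trillion.
ΔT of +¥92 trillion changes first-round spending by −c·ΔT = −¥46 trillion, contributing k·(−c·ΔT) = (−¥46 trillion) / 0.605 ≈ −¥76 trillion.
Net ΔY = k(ΔG − c·ΔT) = (+¥276 trillion) / 0.605 ≈ +¥456 trillion.

+¥456 trillion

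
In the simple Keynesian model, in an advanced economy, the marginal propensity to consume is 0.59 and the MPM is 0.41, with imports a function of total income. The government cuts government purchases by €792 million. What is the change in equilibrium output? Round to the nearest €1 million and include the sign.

Expenditure multiplier = 1/(1 − c + m) = 1/(1 − 0.59 + 0.41) = 1/0.82 ≈ 1.22.
ΔY = k × ΔG = (−€792 million) / 0.82 ≈ −€966 million.

−€966 million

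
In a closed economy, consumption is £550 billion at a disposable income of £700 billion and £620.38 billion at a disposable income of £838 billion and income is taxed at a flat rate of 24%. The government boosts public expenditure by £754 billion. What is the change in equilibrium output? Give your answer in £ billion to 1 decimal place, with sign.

+£1,231.2 billion

MPC = ΔC/ΔYd = (620.38 − 550)/(838 − 700) = 70.38/138 = 0.51.
Government-spending multiplier = 1/(1 − c(1−t)) = 1/(1 − 0.51×0.76) = 1/0.6124 ≈ 1.633.
ΔY = k × ΔG = (+£754 billion) / 0.6124 ≈ +£1,231.2 billion.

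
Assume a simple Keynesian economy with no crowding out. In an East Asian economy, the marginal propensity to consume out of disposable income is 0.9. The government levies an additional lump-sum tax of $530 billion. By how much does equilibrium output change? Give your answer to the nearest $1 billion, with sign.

A lump-sum tax change of +$530 billion shifts disposable income by −$530 billion; first-round consumption changes by −c × ΔT = −0.9 × (+$530 billion) = −$477 billion.
Expenditure multiplier = 1/(1 − MPC) = 1/(1 − 0.9) = 1/0.1 = 10.
The tax multiplier is −c × k = −9, so ΔY = k × (−c·ΔT) = (−$477 billion) / 0.1 = −$4,770 billion.

−$4,770 billion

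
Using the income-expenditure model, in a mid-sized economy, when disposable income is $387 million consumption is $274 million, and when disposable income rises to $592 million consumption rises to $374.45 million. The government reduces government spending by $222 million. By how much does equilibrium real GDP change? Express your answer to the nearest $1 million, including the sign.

MPC = ΔC/ΔYd = (374.45 − 274)/(592 − 387) = 100.45/205 = 0.49.
Spending multiplier = 1/(1 − MPC) = 1/(1 − 0.49) = 1/0.51 ≈ 1.961.
ΔY = k × ΔG = (−$222 million) / 0.51 ≈ −$435 million.

−$435 million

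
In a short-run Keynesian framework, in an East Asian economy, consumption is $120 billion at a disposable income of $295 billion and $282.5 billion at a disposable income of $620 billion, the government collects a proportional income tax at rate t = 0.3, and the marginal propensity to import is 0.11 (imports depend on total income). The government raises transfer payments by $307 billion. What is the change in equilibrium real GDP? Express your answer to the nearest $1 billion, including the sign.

+$202 billion

MPC = ΔC/ΔYd = (282.5 − 120)/(620 − 295) = 162.5/325 = 0.5.
The transfer change shifts disposable income by +$307 billion, so first-round consumption changes by c·ΔTR = 0.5 × (+$307 billion) = +$153.5 billion.
Expenditure multiplier = 1/(1 − c(1−t) + m) = 1/(1 − 0.5×0.7 + 0.11) = 1/0.76 ≈ 1.316.
The transfer multiplier is c × k ≈ 0.658, so ΔY = k × (c·ΔTR) = (+$153.5 billion) / 0.76 ≈ +$202 billion.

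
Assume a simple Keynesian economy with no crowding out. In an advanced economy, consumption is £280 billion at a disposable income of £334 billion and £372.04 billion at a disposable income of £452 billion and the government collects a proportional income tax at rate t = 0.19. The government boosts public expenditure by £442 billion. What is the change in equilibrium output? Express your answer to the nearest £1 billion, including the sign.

MPC = ΔC/ΔYd = (372.04 − 280)/(452 − 334) = 92.04/118 = 0.78.
Spending multiplier = 1/(1 − c(1−t)) = 1/(1 − 0.78×0.81) = 1/0.3682 ≈ 2.716.
ΔY = k × ΔG = (+£442 billion) / 0.3682 ≈ +£1,200 billion.

+£1,200 billion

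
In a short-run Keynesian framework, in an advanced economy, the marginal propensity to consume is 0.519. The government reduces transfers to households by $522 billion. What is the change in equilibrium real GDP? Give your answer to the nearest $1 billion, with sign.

−$563 billion

The transfer change shifts disposable income by −$522 billion, so first-round consumption changes by c·ΔTR = 0.519 × (−$522 billion) = −$270.918 billion.
Expenditure multiplier = 1/(1 − MPC) = 1/(1 − 0.519) = 1/0.481 ≈ 2.079.
The transfer multiplier is c × k ≈ 1.079, so ΔY = k × (c·ΔTR) = (−$270.918 billion) / 0.481 ≈ −$563 billion.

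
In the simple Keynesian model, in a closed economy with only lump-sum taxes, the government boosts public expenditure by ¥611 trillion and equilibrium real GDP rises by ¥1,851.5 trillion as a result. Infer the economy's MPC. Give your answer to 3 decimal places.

Implied spending multiplier k = ΔY/ΔG = 1,851.5/611 ≈ 3.0303.
Since k = 1/(1 − MPC), MPC = 1 − 1/k = 1 − ΔG/ΔY = 1 − 611/1,851.5 ≈ 0.670.

0.670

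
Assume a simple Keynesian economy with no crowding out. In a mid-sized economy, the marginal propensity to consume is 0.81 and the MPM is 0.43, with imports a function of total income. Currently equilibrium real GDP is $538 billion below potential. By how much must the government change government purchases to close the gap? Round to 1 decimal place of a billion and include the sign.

+$333.6 billion

Spending multiplier = 1/(1 − c + m) = 1/(1 − 0.81 + 0.43) = 1/0.62 ≈ 1.613.
Need ΔY = +$538 billion, so ΔG = ΔY/k = (+$538 billion) × 0.62 ≈ +$333.6 billion.
The government should increase government purchases by $333.6 billion.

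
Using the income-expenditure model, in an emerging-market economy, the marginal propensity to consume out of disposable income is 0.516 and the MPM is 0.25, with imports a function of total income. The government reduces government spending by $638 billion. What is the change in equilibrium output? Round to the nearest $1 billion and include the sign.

Spending multiplier = 1/(1 − c + m) = 1/(1 − 0.516 + 0.25) = 1/0.734 ≈ 1.362.
ΔY = k × ΔG = (−$638 billion) / 0.734 ≈ −$869 billion.

−$869 billion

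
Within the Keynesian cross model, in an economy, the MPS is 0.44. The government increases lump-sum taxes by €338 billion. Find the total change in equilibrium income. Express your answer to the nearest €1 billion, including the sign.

MPC = 1 − MPS = 1 − 0.44 = 0.56.
A lump-sum tax change of +€338 billion shifts disposable income by −€338 billion; first-round consumption changes by −c × ΔT = −0.56 × (+€338 billion) = −€189.28 billion.
Expenditure multiplier = 1/(1 − MPC) = 1/(1 − 0.56) = 1/0.44 ≈ 2.273.
The tax multiplier is −c × k ≈ −1.273, so ΔY = k × (−c·ΔT) = (−€189.28 billion) / 0.44 ≈ −€430 billion.

−€430 billion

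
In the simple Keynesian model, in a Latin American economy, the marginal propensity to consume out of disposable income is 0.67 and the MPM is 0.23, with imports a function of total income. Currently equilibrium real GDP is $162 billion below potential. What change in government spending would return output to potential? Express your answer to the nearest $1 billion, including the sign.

+$91 billion

Spending multiplier = 1/(1 − c + m) = 1/(1 − 0.67 + 0.23) = 1/0.56 ≈ 1.786.
Need ΔY = +$162 billion, so ΔG = ΔY/k = (+$162 billion) × 0.56 ≈ +$91 billion.
The government should increase government spending by $91 billion.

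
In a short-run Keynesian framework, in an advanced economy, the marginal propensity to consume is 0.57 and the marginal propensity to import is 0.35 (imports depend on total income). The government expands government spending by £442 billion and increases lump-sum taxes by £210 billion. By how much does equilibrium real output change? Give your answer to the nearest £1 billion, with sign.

+£413 billion

Expenditure multiplier = 1/(1 − c + m) = 1/(1 − 0.57 + 0.35) = 1/0.78 ≈ 1.282.
ΔG contributes k·ΔG = (+£442 billion) / 0.78 ≈ +£566.7 billion.
ΔT of +£210 billion changes first-round spending by −c·ΔT = −£119.7 billion, contributing k·(−c·ΔT) = (−£119.7 billion) / 0.78 ≈ −£153.5 billion.
Net ΔY = k(ΔG − c·ΔT) = (+£322.3 billion) / 0.78 ≈ +£413 billion.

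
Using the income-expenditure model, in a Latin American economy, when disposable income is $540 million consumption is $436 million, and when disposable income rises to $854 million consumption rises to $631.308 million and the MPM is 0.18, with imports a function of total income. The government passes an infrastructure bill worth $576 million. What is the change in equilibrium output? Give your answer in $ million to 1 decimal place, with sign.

MPC = ΔC/ΔYd = (631.308 − 436)/(854 − 540) = 195.308/314 = 0.622.
Spending multiplier = 1/(1 − c + m) = 1/(1 − 0.622 + 0.18) = 1/0.558 ≈ 1.792.
ΔY = k × ΔG = (+$576 million) / 0.558 ≈ +$1,032.3 million.

+$1,032.3 million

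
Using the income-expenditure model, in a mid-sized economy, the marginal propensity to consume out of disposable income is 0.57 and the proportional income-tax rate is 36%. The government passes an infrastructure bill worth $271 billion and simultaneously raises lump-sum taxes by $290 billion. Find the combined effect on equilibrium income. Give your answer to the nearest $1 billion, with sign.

+$166 billion

Expenditure multiplier = 1/(1 − c(1−t)) = 1/(1 − 0.57×0.64) = 1/0.6352 ≈ 1.574.
ΔG contributes k·ΔG = (+$271 billion) / 0.6352 ≈ +$426.6 billion.
ΔT of +$290 billion changes first-round spending by −c·ΔT = −$165.3 billion, contributing k·(−c·ΔT) = (−$165.3 billion) / 0.6352 ≈ −$260.2 billion.
Net ΔY = k(ΔG − c·ΔT) = (+$105.7 billion) / 0.6352 ≈ +$166 billion.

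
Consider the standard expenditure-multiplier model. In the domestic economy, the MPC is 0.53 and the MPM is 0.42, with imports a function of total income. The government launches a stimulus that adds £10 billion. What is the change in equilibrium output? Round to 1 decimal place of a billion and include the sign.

Government-spending multiplier = 1/(1 − c + m) = 1/(1 − 0.53 + 0.42) = 1/0.89 ≈ 1.124.
ΔY = k × ΔG = (+£10 billion) / 0.89 ≈ +£11.2 billion.

+£11.2 billion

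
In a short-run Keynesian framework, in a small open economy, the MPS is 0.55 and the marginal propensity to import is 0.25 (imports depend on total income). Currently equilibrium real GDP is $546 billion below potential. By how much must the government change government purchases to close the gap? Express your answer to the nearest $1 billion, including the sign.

MPC = 1 − MPS = 1 − 0.55 = 0.45.
Spending multiplier = 1/(1 − c + m) = 1/(1 − 0.45 + 0.25) = 1/0.8 = 1.25.
Need ΔY = +$546 billion, so ΔG = ΔY/k = (+$546 billion) × 0.8 ≈ +$437 billion.
The government should increase government purchases by $437 billion.

+$437 billion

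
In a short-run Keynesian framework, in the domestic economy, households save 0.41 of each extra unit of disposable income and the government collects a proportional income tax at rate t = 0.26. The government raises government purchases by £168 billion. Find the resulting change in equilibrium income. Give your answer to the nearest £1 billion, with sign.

MPC = 1 − MPS = 1 − 0.41 = 0.59.
Expenditure multiplier = 1/(1 − c(1−t)) = 1/(1 − 0.59×0.74) = 1/0.5634 ≈ 1.775.
ΔY = k × ΔG = (+£168 billion) / 0.5634 ≈ +£298 billion.

+£298 billion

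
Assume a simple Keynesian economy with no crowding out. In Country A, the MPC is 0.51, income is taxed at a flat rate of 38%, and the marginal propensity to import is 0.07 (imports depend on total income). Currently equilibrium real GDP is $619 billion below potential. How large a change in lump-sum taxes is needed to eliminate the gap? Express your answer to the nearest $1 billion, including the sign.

Spending multiplier = 1/(1 − c(1−t) + m) = 1/(1 − 0.51×0.62 + 0.07) = 1/0.7538 ≈ 1.327.
Tax multiplier = −c·k = −0.51/0.7538 ≈ −0.677. Need ΔY = +$619 billion, so ΔT = ΔY/(−c·k) = −(+$619 billion) × 0.7538 / 0.51 ≈ −$915 billion.
The government should cut lump-sum taxes by $915 billion.

−$915 billion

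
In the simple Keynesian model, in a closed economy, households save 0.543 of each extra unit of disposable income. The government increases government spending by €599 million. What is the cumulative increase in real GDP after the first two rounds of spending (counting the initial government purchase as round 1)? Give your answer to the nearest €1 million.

€873 million

MPC = 1 − MPS = 1 − 0.543 = 0.457.
Round 1 adds ΔG = €599 million; each later round is MPC = 0.457 times the previous.
After 2 rounds: 599 + 273.743 = ΔG·(1 − c^2)/(1 − c) = 599 × (1 − 0.208849)/0.543 ≈ €873 million.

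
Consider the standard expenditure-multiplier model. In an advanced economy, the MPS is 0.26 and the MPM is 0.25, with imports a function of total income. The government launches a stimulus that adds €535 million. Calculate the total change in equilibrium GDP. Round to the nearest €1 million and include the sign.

+€1,049 million

MPC = 1 − MPS = 1 − 0.26 = 0.74.
Expenditure multiplier = 1/(1 − c + m) = 1/(1 − 0.74 + 0.25) = 1/0.51 ≈ 1.961.
ΔY = k × ΔG = (+€535 million) / 0.51 ≈ +€1,049 million.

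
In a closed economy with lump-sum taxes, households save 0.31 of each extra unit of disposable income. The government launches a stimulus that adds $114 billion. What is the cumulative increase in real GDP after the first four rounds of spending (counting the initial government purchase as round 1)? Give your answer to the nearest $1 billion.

$284 billion

MPC = 1 − MPS = 1 − 0.31 = 0.69.
Round 1 adds ΔG = $114 billion; each later round is MPC = 0.69 times the previous.
After 4 rounds: 114 + 78.66 + 54.2754 + 37.450026 = ΔG·(1 − c^4)/(1 − c) = 114 × (1 − 0.22667121)/0.31 ≈ $284 billion.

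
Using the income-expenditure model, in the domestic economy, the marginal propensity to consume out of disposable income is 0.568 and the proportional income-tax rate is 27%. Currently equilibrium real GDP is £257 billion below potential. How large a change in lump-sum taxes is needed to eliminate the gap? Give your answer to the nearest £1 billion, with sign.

Spending multiplier = 1/(1 − c(1−t)) = 1/(1 − 0.568×0.73) = 1/0.58536 ≈ 1.708.
Tax multiplier = −c·k = −0.568/0.58536 ≈ −0.97. Need ΔY = +£257 billion, so ΔT = ΔY/(−c·k) = −(+£257 billion) × 0.58536 / 0.568 ≈ −£265 billion.
The government should cut lump-sum taxes by £265 billion.

−£265 billion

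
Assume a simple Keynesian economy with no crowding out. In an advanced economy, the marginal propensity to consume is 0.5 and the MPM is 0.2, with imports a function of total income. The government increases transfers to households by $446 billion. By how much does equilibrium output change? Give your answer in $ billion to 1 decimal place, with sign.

+$318.6 billion

The transfer change shifts disposable income by +$446 billion, so first-round consumption changes by c·ΔTR = 0.5 × (+$446 billion) = +$223 billion.
Expenditure multiplier = 1/(1 − c + m) = 1/(1 − 0.5 + 0.2) = 1/0.7 ≈ 1.429.
The transfer multiplier is c × k ≈ 0.714, so ΔY = k × (c·ΔTR) = (+$223 billion) / 0.7 ≈ +$318.6 billion.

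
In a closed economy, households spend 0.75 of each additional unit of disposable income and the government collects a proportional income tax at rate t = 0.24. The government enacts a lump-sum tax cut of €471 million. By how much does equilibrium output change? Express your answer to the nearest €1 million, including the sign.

+€822 million

A lump-sum tax change of −€471 million shifts disposable income by +€471 million; first-round consumption changes by −c × ΔT = −0.75 × (−€471 million) = +€353.25 million.
Expenditure multiplier = 1/(1 − c(1−t)) = 1/(1 − 0.75×0.76) = 1/0.43 ≈ 2.326.
The tax multiplier is −c × k ≈ −1.744, so ΔY = k × (−c·ΔT) = (+€353.25 million) / 0.43 ≈ +€822 million.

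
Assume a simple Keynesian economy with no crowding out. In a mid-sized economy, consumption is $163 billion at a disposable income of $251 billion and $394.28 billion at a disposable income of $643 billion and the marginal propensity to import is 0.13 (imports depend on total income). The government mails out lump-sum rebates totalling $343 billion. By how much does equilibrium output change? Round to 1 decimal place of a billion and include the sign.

MPC = ΔC/ΔYd = (394.28 − 163)/(643 − 251) = 231.28/392 = 0.59.
A lump-sum tax change of −$343 billion shifts disposable income by +$343 billion; first-round consumption changes by −c × ΔT = −0.59 × (−$343 billion) = +$202.37 billion.
Expenditure multiplier = 1/(1 − c + m) = 1/(1 − 0.59 + 0.13) = 1/0.54 ≈ 1.852.
The tax multiplier is −c × k ≈ −1.093, so ΔY = k × (−c·ΔT) = (+$202.37 billion) / 0.54 ≈ +$374.8 billion.

+$374.8 billion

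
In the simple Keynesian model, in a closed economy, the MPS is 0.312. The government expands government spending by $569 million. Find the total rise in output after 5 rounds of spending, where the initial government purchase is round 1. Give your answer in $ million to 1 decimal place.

MPC = 1 − MPS = 1 − 0.312 = 0.688.
Round 1 adds ΔG = $569 million; each later round is MPC = 0.688 times the previous.
After 5 rounds: 569 + 391.472 + 269.332736 + 185.300922368 + 127.487034589184 = ΔG·(1 − c^5)/(1 − c) = 569 × (1 − 0.154149525127168)/0.312 ≈ $1,542.6 million.

$1,542.6 million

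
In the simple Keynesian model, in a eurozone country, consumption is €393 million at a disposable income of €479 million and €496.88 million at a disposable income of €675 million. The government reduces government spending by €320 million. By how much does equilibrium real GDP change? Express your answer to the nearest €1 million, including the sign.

MPC = ΔC/ΔYd = (496.88 − 393)/(675 − 479) = 103.88/196 = 0.53.
Spending multiplier = 1/(1 − MPC) = 1/(1 − 0.53) = 1/0.47 ≈ 2.128.
ΔY = k × ΔG = (−€320 million) / 0.47 ≈ −€681 million.

−€681 million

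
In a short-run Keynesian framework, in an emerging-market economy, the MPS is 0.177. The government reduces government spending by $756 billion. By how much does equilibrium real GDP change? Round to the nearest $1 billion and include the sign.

−$4,271 billion

MPC = 1 − MPS = 1 − 0.177 = 0.823.
Government-spending multiplier = 1/(1 − MPC) = 1/(1 − 0.823) = 1/0.177 ≈ 5.65.
ΔY = k × ΔG = (−$756 billion) / 0.177 ≈ −$4,271 billion.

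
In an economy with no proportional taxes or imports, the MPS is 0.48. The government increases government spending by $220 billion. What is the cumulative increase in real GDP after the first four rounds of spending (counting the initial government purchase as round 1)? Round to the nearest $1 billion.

$425 billion

MPC = 1 − MPS = 1 − 0.48 = 0.52.
Round 1 adds ΔG = $220 billion; each later round is MPC = 0.52 times the previous.
After 4 rounds: 220 + 114.4 + 59.488 + 30.93376 = ΔG·(1 − c^4)/(1 − c) = 220 × (1 − 0.07311616)/0.48 ≈ $425 billion.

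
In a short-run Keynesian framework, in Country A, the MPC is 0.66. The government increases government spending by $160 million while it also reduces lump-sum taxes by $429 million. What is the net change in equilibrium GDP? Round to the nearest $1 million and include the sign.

+$1,303 million

Expenditure multiplier = 1/(1 − MPC) = 1/(1 − 0.66) = 1/0.34 ≈ 2.941.
ΔG contributes k·ΔG = (+$160 million) / 0.34 ≈ +$470.6 million.
ΔT of −$429 million changes first-round spending by −c·ΔT = +$283.14 million, contributing k·(−c·ΔT) = (+$283.14 million) / 0.34 ≈ +$832.8 million.
Net ΔY = k(ΔG − c·ΔT) = (+$443.14 million) / 0.34 ≈ +$1,303 million.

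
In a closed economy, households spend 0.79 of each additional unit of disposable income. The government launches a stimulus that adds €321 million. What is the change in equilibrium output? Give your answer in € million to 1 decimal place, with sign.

+€1,528.6 million

Spending multiplier = 1/(1 − MPC) = 1/(1 − 0.79) = 1/0.21 ≈ 4.762.
ΔY = k × ΔG = (+€321 million) / 0.21 ≈ +€1,528.6 million.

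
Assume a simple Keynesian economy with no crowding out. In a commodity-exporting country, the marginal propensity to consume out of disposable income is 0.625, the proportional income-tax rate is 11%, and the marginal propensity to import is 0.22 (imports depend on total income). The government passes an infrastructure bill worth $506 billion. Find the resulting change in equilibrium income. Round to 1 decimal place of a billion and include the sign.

+$762.3 billion

Spending multiplier = 1/(1 − c(1−t) + m) = 1/(1 − 0.625×0.89 + 0.22) = 1/0.66375 ≈ 1.507.
ΔY = k × ΔG = (+$506 billion) / 0.66375 ≈ +$762.3 billion.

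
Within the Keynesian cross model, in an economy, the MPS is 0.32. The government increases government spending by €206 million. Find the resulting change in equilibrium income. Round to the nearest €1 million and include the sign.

+€644 million

MPC = 1 − MPS = 1 − 0.32 = 0.68.
Spending multiplier = 1/(1 − MPC) = 1/(1 − 0.68) = 1/0.32 = 3.125.
ΔY = k × ΔG = (+€206 million) / 0.32 ≈ +€644 million.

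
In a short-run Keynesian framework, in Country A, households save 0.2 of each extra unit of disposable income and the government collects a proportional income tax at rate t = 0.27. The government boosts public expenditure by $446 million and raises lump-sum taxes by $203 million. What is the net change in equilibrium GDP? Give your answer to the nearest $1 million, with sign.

MPC = 1 − MPS = 1 − 0.2 = 0.8.
Expenditure multiplier = 1/(1 − c(1−t)) = 1/(1 − 0.8×0.73) = 1/0.416 ≈ 2.404.
ΔG contributes k·ΔG = (+$446 million) / 0.416 ≈ +$1,072.1 million.
ΔT of +$203 million changes first-round spending by −c·ΔT = −$162.4 million, contributing k·(−c·ΔT) = (−$162.4 million) / 0.416 ≈ −$390.4 million.
Net ΔY = k(ΔG − c·ΔT) = (+$283.6 million) / 0.416 ≈ +$682 million.

+$682 million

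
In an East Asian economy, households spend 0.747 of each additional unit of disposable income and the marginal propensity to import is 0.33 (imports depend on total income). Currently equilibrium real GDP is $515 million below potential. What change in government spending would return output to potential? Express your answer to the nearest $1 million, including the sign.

Spending multiplier = 1/(1 − c + m) = 1/(1 − 0.747 + 0.33) = 1/0.583 ≈ 1.715.
Need ΔY = +$515 million, so ΔG = ΔY/k = (+$515 million) × 0.583 ≈ +$300 million.
The government should increase government spending by $300 million.

+$300 million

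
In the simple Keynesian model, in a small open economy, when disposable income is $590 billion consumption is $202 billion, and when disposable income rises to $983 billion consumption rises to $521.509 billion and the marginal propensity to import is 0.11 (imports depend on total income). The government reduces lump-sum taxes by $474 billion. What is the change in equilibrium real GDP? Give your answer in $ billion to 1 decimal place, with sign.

MPC = ΔC/ΔYd = (521.509 − 202)/(983 − 590) = 319.509/393 = 0.813.
A lump-sum tax change of −$474 billion shifts disposable income by +$474 billion; first-round consumption changes by −c × ΔT = −0.813 × (−$474 billion) = +$385.362 billion.
Expenditure multiplier = 1/(1 − c + m) = 1/(1 − 0.813 + 0.11) = 1/0.297 ≈ 3.367.
The tax multiplier is −c × k ≈ −2.737, so ΔY = k × (−c·ΔT) = (+$385.362 billion) / 0.297 ≈ +$1,297.5 billion.

+$1,297.5 billion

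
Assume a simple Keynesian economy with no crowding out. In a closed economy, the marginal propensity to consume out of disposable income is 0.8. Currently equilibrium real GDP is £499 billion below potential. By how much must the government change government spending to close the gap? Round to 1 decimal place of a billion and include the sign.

+£99.8 billion

Spending multiplier = 1/(1 − MPC) = 1/(1 − 0.8) = 1/0.2 = 5.
Need ΔY = +£499 billion, so ΔG = ΔY/k = (+£499 billion) × 0.2 = +£99.8 billion.
The government should increase government spending by £99.8 billion.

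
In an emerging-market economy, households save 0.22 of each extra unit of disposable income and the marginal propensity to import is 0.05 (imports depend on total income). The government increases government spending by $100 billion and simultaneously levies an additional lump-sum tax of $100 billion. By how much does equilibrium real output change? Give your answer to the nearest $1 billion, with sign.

+$81 billion

MPC = 1 − MPS = 1 − 0.22 = 0.78.
Expenditure multiplier = 1/(1 − c + m) = 1/(1 − 0.78 + 0.05) = 1/0.27 ≈ 3.704.
ΔG contributes k·ΔG = (+$100 billion) / 0.27 ≈ +$370.4 billion.
ΔT of +$100 billion changes first-round spending by −c·ΔT = −$78 billion, contributing k·(−c·ΔT) = (−$78 billion) / 0.27 ≈ −$288.9 billion.
Net ΔY = k(ΔG − c·ΔT) = (+$22 billion) / 0.27 ≈ +$81 billion.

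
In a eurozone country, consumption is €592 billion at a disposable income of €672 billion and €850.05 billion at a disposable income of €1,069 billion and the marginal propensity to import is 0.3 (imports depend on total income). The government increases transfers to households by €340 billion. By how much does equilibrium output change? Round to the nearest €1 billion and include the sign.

MPC = ΔC/ΔYd = (850.05 − 592)/(1,069 − 672) = 258.05/397 = 0.65.
The transfer change shifts disposable income by +€340 billion, so first-round consumption changes by c·ΔTR = 0.65 × (+€340 billion) = +€221 billion.
Expenditure multiplier = 1/(1 − c + m) = 1/(1 − 0.65 + 0.3) = 1/0.65 ≈ 1.538.
The transfer multiplier is c × k = 1, so ΔY = k × (c·ΔTR) = (+€221 billion) / 0.65 = +€340 billion.

+€340 billion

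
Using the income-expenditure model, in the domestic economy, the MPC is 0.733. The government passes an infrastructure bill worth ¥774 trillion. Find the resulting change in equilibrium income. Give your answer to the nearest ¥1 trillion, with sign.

+¥2,899 trillion

Spending multiplier = 1/(1 − MPC) = 1/(1 − 0.733) = 1/0.267 ≈ 3.745.
ΔY = k × ΔG = (+¥774 trillion) / 0.267 ≈ +¥2,899 trillion.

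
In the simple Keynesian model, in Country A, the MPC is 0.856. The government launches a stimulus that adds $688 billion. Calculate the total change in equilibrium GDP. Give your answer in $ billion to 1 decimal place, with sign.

+$4,777.8 billion

Spending multiplier = 1/(1 − MPC) = 1/(1 − 0.856) = 1/0.144 ≈ 6.944.
ΔY = k × ΔG = (+$688 billion) / 0.144 ≈ +$4,777.8 billion.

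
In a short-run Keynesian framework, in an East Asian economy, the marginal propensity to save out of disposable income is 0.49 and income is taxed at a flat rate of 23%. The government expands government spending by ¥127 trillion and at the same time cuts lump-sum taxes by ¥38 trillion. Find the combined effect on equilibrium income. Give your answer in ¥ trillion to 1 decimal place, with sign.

MPC = 1 − MPS = 1 − 0.49 = 0.51.
Expenditure multiplier = 1/(1 − c(1−t)) = 1/(1 − 0.51×0.77) = 1/0.6073 ≈ 1.647.
ΔG contributes k·ΔG = (+¥127 trillion) / 0.6073 ≈ +¥209.1 trillion.
ΔT of −¥38 trillion changes first-round spending by −c·ΔT = +¥19.38 trillion, contributing k·(−c·ΔT) = (+¥19.38 trillion) / 0.6073 ≈ +¥31.9 trillion.
Net ΔY = k(ΔG − c·ΔT) = (+¥146.38 trillion) / 0.6073 ≈ +¥241 trillion.

+¥241.0 trillion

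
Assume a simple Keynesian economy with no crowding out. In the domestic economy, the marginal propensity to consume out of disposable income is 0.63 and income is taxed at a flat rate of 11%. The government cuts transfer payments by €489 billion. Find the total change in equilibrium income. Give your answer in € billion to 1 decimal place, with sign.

The transfer change shifts disposable income by −€489 billion, so first-round consumption changes by c·ΔTR = 0.63 × (−€489 billion) = −€308.07 billion.
Expenditure multiplier = 1/(1 − c(1−t)) = 1/(1 − 0.63×0.89) = 1/0.4393 ≈ 2.276.
The transfer multiplier is c × k ≈ 1.434, so ΔY = k × (c·ΔTR) = (−€308.07 billion) / 0.4393 ≈ −€701.3 billion.

−€701.3 billion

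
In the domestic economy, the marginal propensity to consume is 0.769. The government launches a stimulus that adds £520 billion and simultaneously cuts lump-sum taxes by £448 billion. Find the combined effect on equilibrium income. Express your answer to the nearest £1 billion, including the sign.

Expenditure multiplier = 1/(1 − MPC) = 1/(1 − 0.769) = 1/0.231 ≈ 4.329.
ΔG contributes k·ΔG = (+£520 billion) / 0.231 ≈ +£2,251.1 billion.
ΔT of −£448 billion changes first-round spending by −c·ΔT = +£344.512 billion, contributing k·(−c·ΔT) = (+£344.512 billion) / 0.231 ≈ +£1,491.4 billion.
Net ΔY = k(ΔG − c·ΔT) = (+£864.512 billion) / 0.231 ≈ +£3,742 billion.

+£3,742 billion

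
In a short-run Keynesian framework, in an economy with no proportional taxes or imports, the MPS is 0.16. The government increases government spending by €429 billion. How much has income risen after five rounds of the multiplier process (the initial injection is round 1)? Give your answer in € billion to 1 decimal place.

MPC = 1 − MPS = 1 − 0.16 = 0.84.
Round 1 adds ΔG = €429 billion; each later round is MPC = 0.84 times the previous.
After 5 rounds: 429 + 360.36 + 302.7024 + 254.270016 + 213.58681344 = ΔG·(1 − c^5)/(1 − c) = 429 × (1 − 0.4182119424)/0.16 ≈ €1,559.9 billion.

€1,559.9 billion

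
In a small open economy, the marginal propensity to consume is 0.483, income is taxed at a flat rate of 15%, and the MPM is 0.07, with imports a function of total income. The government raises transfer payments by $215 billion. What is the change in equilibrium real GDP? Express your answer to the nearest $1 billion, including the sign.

+$157 billion

The transfer change shifts disposable income by +$215 billion, so first-round consumption changes by c·ΔTR = 0.483 × (+$215 billion) = +$103.845 billion.
Expenditure multiplier = 1/(1 − c(1−t) + m) = 1/(1 − 0.483×0.85 + 0.07) = 1/0.65945 ≈ 1.516.
The transfer multiplier is c × k ≈ 0.732, so ΔY = k × (c·ΔTR) = (+$103.845 billion) / 0.65945 ≈ +$157 billion.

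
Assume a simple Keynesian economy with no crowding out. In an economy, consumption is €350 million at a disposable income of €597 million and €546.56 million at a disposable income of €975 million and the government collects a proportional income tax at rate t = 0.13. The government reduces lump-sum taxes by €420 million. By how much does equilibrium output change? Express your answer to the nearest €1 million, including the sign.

MPC = ΔC/ΔYd = (546.56 − 350)/(975 − 597) = 196.56/378 = 0.52.
A lump-sum tax change of −€420 million shifts disposable income by +€420 million; first-round consumption changes by −c × ΔT = −0.52 × (−€420 million) = +€218.4 million.
Expenditure multiplier = 1/(1 − c(1−t)) = 1/(1 − 0.52×0.87) = 1/0.5476 ≈ 1.826.
The tax multiplier is −c × k ≈ −0.95, so ΔY = k × (−c·ΔT) = (+€218.4 million) / 0.5476 ≈ +€399 million.

+€399 million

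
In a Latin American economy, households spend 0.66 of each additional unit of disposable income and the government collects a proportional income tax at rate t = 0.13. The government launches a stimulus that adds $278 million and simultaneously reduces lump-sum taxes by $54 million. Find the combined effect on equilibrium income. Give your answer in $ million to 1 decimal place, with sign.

+$736.6 million

Expenditure multiplier = 1/(1 − c(1−t)) = 1/(1 − 0.66×0.87) = 1/0.4258 ≈ 2.349.
ΔG contributes k·ΔG = (+$278 million) / 0.4258 ≈ +$652.9 million.
ΔT of −$54 million changes first-round spending by −c·ΔT = +$35.64 million, contributing k·(−c·ΔT) = (+$35.64 million) / 0.4258 ≈ +$83.7 million.
Net ΔY = k(ΔG − c·ΔT) = (+$313.64 million) / 0.4258 ≈ +$736.6 million.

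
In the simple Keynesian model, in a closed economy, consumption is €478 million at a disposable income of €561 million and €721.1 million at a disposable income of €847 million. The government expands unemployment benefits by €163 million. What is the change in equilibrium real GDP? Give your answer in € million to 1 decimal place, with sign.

+€923.7 million

MPC = ΔC/ΔYd = (721.1 − 478)/(847 − 561) = 243.1/286 = 0.85.
The transfer change shifts disposable income by +€163 million, so first-round consumption changes by c·ΔTR = 0.85 × (+€163 million) = +€138.55 million.
Expenditure multiplier = 1/(1 − MPC) = 1/(1 − 0.85) = 1/0.15 ≈ 6.667.
The transfer multiplier is c × k ≈ 5.667, so ΔY = k × (c·ΔTR) = (+€138.55 million) / 0.15 ≈ +€923.7 million.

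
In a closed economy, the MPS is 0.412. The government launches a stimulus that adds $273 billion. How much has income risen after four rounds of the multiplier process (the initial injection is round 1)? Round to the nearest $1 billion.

MPC = 1 − MPS = 1 − 0.412 = 0.588.
Round 1 adds ΔG = $273 billion; each later round is MPC = 0.588 times the previous.
After 4 rounds: 273 + 160.524 + 94.388112 + 55.500209856 = ΔG·(1 − c^4)/(1 − c) = 273 × (1 − 0.119538913536)/0.412 ≈ $583 billion.

$583 billion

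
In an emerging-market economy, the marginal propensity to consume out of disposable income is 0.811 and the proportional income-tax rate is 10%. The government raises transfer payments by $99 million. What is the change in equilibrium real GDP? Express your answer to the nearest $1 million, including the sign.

+$297 million

The transfer change shifts disposable income by +$99 million, so first-round consumption changes by c·ΔTR = 0.811 × (+$99 million) = +$80.289 million.
Expenditure multiplier = 1/(1 − c(1−t)) = 1/(1 − 0.811×0.9) = 1/0.2701 ≈ 3.702.
The transfer multiplier is c × k ≈ 3.003, so ΔY = k × (c·ΔTR) = (+$80.289 million) / 0.2701 ≈ +$297 million.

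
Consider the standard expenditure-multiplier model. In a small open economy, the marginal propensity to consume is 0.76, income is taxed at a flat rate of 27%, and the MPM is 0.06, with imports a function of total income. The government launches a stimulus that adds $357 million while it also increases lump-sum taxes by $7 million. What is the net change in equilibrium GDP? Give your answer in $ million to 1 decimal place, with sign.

+$696.1 million

Expenditure multiplier = 1/(1 − c(1−t) + m) = 1/(1 − 0.76×0.73 + 0.06) = 1/0.5052 ≈ 1.979.
ΔG contributes k·ΔG = (+$357 million) / 0.5052 ≈ +$706.7 million.
ΔT of +$7 million changes first-round spending by −c·ΔT = −$5.32 million, contributing k·(−c·ΔT) = (−$5.32 million) / 0.5052 ≈ −$10.5 million.
Net ΔY = k(ΔG − c·ΔT) = (+$351.68 million) / 0.5052 ≈ +$696.1 million.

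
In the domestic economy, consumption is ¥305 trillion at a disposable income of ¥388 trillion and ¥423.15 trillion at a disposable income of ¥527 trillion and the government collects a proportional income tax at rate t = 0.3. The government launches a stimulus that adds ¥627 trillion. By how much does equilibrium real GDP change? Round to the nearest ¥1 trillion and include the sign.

MPC = ΔC/ΔYd = (423.15 − 305)/(527 − 388) = 118.15/139 = 0.85.
Spending multiplier = 1/(1 − c(1−t)) = 1/(1 − 0.85×0.7) = 1/0.405 ≈ 2.469.
ΔY = k × ΔG = (+¥627 trillion) / 0.405 ≈ +¥1,548 trillion.

+¥1,548 trillion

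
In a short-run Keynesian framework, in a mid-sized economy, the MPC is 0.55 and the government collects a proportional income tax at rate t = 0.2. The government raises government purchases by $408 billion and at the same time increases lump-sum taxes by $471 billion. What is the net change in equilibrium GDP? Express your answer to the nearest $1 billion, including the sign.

Expenditure multiplier = 1/(1 − c(1−t)) = 1/(1 − 0.55×0.8) = 1/0.56 ≈ 1.786.
ΔG contributes k·ΔG = (+$408 billion) / 0.56 ≈ +$728.6 billion.
ΔT of +$471 billion changes first-round spending by −c·ΔT = −$259.05 billion, contributing k·(−c·ΔT) = (−$259.05 billion) / 0.56 ≈ −$462.6 billion.
Net ΔY = k(ΔG − c·ΔT) = (+$148.95 billion) / 0.56 ≈ +$266 billion.

+$266 billion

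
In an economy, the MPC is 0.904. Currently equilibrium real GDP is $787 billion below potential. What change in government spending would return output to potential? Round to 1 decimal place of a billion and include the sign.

+$75.6 billion

Spending multiplier = 1/(1 − MPC) = 1/(1 − 0.904) = 1/0.096 ≈ 10.417.
Need ΔY = +$787 billion, so ΔG = ΔY/k = (+$787 billion) × 0.096 ≈ +$75.6 billion.
The government should increase government spending by $75.6 billion.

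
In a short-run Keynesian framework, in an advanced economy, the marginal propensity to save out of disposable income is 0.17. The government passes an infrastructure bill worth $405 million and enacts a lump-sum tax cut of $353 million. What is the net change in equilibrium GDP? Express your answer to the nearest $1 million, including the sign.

+$4,106 million

MPC = 1 − MPS = 1 − 0.17 = 0.83.
Expenditure multiplier = 1/(1 − MPC) = 1/(1 − 0.83) = 1/0.17 ≈ 5.882.
ΔG contributes k·ΔG = (+$405 million) / 0.17 ≈ +$2,382.4 million.
ΔT of −$353 million changes first-round spending by −c·ΔT = +$292.99 million, contributing k·(−c·ΔT) = (+$292.99 million) / 0.17 ≈ +$1,723.5 million.
Net ΔY = k(ΔG − c·ΔT) = (+$697.99 million) / 0.17 ≈ +$4,106 million.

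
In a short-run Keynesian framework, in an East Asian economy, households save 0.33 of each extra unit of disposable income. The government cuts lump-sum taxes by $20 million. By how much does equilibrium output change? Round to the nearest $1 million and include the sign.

+$41 million

MPC = 1 − MPS = 1 − 0.33 = 0.67.
A lump-sum tax change of −$20 million shifts disposable income by +$20 million; first-round consumption changes by −c × ΔT = −0.67 × (−$20 million) = +$13.4 million.
Expenditure multiplier = 1/(1 − MPC) = 1/(1 − 0.67) = 1/0.33 ≈ 3.03.
The tax multiplier is −c × k ≈ −2.03, so ΔY = k × (−c·ΔT) = (+$13.4 million) / 0.33 ≈ +$41 million.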